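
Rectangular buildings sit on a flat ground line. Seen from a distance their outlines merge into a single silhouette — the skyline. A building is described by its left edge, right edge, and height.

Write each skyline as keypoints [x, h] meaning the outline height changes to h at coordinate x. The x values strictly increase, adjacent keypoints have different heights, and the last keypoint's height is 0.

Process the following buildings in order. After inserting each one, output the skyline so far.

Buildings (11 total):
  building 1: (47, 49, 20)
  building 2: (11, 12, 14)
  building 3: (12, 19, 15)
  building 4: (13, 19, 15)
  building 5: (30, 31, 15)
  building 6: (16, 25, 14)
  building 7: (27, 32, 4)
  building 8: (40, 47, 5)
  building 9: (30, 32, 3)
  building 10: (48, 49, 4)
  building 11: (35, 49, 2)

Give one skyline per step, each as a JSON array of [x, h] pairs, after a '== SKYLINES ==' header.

== SKYLINES ==
[[47,20],[49,0]]
[[11,14],[12,0],[47,20],[49,0]]
[[11,14],[12,15],[19,0],[47,20],[49,0]]
[[11,14],[12,15],[19,0],[47,20],[49,0]]
[[11,14],[12,15],[19,0],[30,15],[31,0],[47,20],[49,0]]
[[11,14],[12,15],[19,14],[25,0],[30,15],[31,0],[47,20],[49,0]]
[[11,14],[12,15],[19,14],[25,0],[27,4],[30,15],[31,4],[32,0],[47,20],[49,0]]
[[11,14],[12,15],[19,14],[25,0],[27,4],[30,15],[31,4],[32,0],[40,5],[47,20],[49,0]]
[[11,14],[12,15],[19,14],[25,0],[27,4],[30,15],[31,4],[32,0],[40,5],[47,20],[49,0]]
[[11,14],[12,15],[19,14],[25,0],[27,4],[30,15],[31,4],[32,0],[40,5],[47,20],[49,0]]
[[11,14],[12,15],[19,14],[25,0],[27,4],[30,15],[31,4],[32,0],[35,2],[40,5],[47,20],[49,0]]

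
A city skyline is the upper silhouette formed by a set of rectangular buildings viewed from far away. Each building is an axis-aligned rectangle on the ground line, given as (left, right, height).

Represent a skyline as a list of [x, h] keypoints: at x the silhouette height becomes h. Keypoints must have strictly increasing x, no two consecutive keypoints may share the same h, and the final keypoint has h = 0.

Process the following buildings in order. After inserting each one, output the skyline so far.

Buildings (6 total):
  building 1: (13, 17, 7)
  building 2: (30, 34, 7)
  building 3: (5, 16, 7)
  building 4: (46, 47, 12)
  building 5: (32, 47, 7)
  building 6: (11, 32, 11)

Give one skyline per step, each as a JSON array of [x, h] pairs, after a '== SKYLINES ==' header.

== SKYLINES ==
[[13,7],[17,0]]
[[13,7],[17,0],[30,7],[34,0]]
[[5,7],[17,0],[30,7],[34,0]]
[[5,7],[17,0],[30,7],[34,0],[46,12],[47,0]]
[[5,7],[17,0],[30,7],[46,12],[47,0]]
[[5,7],[11,11],[32,7],[46,12],[47,0]]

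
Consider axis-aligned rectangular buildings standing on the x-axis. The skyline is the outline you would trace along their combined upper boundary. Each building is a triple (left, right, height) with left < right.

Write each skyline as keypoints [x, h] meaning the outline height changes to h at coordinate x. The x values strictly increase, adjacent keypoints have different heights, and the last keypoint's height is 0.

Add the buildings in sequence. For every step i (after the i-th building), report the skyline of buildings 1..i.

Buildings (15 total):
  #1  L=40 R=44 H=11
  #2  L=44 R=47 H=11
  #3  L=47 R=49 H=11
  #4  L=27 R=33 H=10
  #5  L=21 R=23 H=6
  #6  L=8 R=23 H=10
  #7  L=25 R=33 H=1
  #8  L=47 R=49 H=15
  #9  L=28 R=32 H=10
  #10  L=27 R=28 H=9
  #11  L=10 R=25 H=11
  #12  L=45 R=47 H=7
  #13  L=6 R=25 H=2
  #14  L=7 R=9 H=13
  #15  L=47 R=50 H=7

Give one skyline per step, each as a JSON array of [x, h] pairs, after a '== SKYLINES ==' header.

== SKYLINES ==
[[40,11],[44,0]]
[[40,11],[47,0]]
[[40,11],[49,0]]
[[27,10],[33,0],[40,11],[49,0]]
[[21,6],[23,0],[27,10],[33,0],[40,11],[49,0]]
[[8,10],[23,0],[27,10],[33,0],[40,11],[49,0]]
[[8,10],[23,0],[25,1],[27,10],[33,0],[40,11],[49,0]]
[[8,10],[23,0],[25,1],[27,10],[33,0],[40,11],[47,15],[49,0]]
[[8,10],[23,0],[25,1],[27,10],[33,0],[40,11],[47,15],[49,0]]
[[8,10],[23,0],[25,1],[27,10],[33,0],[40,11],[47,15],[49,0]]
[[8,10],[10,11],[25,1],[27,10],[33,0],[40,11],[47,15],[49,0]]
[[8,10],[10,11],[25,1],[27,10],[33,0],[40,11],[47,15],[49,0]]
[[6,2],[8,10],[10,11],[25,1],[27,10],[33,0],[40,11],[47,15],[49,0]]
[[6,2],[7,13],[9,10],[10,11],[25,1],[27,10],[33,0],[40,11],[47,15],[49,0]]
[[6,2],[7,13],[9,10],[10,11],[25,1],[27,10],[33,0],[40,11],[47,15],[49,7],[50,0]]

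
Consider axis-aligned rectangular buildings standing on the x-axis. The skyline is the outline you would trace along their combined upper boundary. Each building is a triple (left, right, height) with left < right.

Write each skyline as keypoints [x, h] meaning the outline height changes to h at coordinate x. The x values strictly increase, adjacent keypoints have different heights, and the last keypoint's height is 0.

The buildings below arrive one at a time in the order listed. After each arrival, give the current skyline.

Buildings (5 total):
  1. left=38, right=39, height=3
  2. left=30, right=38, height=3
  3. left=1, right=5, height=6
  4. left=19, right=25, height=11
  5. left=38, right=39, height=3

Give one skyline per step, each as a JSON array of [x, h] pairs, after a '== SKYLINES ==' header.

== SKYLINES ==
[[38,3],[39,0]]
[[30,3],[39,0]]
[[1,6],[5,0],[30,3],[39,0]]
[[1,6],[5,0],[19,11],[25,0],[30,3],[39,0]]
[[1,6],[5,0],[19,11],[25,0],[30,3],[39,0]]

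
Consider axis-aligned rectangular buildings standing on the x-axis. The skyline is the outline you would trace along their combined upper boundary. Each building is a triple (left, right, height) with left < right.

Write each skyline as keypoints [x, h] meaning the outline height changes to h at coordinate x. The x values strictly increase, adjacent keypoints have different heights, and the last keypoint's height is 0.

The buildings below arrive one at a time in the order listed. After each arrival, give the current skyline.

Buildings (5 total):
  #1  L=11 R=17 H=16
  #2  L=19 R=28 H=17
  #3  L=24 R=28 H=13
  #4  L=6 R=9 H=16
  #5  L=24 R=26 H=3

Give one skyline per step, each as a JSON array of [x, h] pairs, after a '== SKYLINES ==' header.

== SKYLINES ==
[[11,16],[17,0]]
[[11,16],[17,0],[19,17],[28,0]]
[[11,16],[17,0],[19,17],[28,0]]
[[6,16],[9,0],[11,16],[17,0],[19,17],[28,0]]
[[6,16],[9,0],[11,16],[17,0],[19,17],[28,0]]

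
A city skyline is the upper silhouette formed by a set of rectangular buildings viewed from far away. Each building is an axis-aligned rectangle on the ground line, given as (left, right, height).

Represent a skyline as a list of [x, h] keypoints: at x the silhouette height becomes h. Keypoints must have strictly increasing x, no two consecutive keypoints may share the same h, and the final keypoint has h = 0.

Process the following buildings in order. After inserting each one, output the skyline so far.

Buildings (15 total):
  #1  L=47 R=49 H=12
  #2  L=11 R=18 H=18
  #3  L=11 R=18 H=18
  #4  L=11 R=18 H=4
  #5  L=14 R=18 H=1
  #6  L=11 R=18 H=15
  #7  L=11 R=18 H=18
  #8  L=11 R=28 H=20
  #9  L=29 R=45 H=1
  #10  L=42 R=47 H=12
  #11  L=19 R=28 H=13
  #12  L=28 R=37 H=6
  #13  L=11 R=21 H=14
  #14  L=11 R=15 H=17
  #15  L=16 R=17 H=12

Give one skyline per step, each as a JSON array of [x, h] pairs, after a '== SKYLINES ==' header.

== SKYLINES ==
[[47,12],[49,0]]
[[11,18],[18,0],[47,12],[49,0]]
[[11,18],[18,0],[47,12],[49,0]]
[[11,18],[18,0],[47,12],[49,0]]
[[11,18],[18,0],[47,12],[49,0]]
[[11,18],[18,0],[47,12],[49,0]]
[[11,18],[18,0],[47,12],[49,0]]
[[11,20],[28,0],[47,12],[49,0]]
[[11,20],[28,0],[29,1],[45,0],[47,12],[49,0]]
[[11,20],[28,0],[29,1],[42,12],[49,0]]
[[11,20],[28,0],[29,1],[42,12],[49,0]]
[[11,20],[28,6],[37,1],[42,12],[49,0]]
[[11,20],[28,6],[37,1],[42,12],[49,0]]
[[11,20],[28,6],[37,1],[42,12],[49,0]]
[[11,20],[28,6],[37,1],[42,12],[49,0]]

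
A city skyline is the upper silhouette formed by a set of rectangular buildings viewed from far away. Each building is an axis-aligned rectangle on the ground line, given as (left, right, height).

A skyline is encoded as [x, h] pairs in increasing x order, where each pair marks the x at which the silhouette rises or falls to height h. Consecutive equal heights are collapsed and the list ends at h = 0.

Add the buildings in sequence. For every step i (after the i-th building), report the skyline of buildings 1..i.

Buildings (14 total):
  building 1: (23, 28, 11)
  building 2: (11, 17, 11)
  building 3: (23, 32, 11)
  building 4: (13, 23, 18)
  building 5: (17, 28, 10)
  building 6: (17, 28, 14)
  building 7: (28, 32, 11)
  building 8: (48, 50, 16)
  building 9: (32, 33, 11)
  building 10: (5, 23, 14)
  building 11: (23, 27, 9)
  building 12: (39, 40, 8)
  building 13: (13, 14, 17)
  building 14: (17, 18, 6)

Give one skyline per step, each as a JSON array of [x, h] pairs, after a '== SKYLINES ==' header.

== SKYLINES ==
[[23,11],[28,0]]
[[11,11],[17,0],[23,11],[28,0]]
[[11,11],[17,0],[23,11],[32,0]]
[[11,11],[13,18],[23,11],[32,0]]
[[11,11],[13,18],[23,11],[32,0]]
[[11,11],[13,18],[23,14],[28,11],[32,0]]
[[11,11],[13,18],[23,14],[28,11],[32,0]]
[[11,11],[13,18],[23,14],[28,11],[32,0],[48,16],[50,0]]
[[11,11],[13,18],[23,14],[28,11],[33,0],[48,16],[50,0]]
[[5,14],[13,18],[23,14],[28,11],[33,0],[48,16],[50,0]]
[[5,14],[13,18],[23,14],[28,11],[33,0],[48,16],[50,0]]
[[5,14],[13,18],[23,14],[28,11],[33,0],[39,8],[40,0],[48,16],[50,0]]
[[5,14],[13,18],[23,14],[28,11],[33,0],[39,8],[40,0],[48,16],[50,0]]
[[5,14],[13,18],[23,14],[28,11],[33,0],[39,8],[40,0],[48,16],[50,0]]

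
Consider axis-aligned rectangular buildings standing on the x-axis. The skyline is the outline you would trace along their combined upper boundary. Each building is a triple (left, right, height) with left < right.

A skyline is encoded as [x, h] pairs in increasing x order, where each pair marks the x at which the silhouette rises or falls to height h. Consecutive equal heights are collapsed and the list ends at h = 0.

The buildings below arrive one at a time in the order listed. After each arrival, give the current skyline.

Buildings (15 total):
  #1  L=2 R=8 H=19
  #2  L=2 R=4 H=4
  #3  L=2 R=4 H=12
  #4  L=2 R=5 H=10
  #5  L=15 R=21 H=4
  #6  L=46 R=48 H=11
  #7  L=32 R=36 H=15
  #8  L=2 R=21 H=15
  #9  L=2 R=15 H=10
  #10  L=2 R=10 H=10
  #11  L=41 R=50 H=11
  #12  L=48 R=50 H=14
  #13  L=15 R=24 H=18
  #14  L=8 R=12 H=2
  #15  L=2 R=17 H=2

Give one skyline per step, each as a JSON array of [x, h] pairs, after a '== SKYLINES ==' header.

== SKYLINES ==
[[2,19],[8,0]]
[[2,19],[8,0]]
[[2,19],[8,0]]
[[2,19],[8,0]]
[[2,19],[8,0],[15,4],[21,0]]
[[2,19],[8,0],[15,4],[21,0],[46,11],[48,0]]
[[2,19],[8,0],[15,4],[21,0],[32,15],[36,0],[46,11],[48,0]]
[[2,19],[8,15],[21,0],[32,15],[36,0],[46,11],[48,0]]
[[2,19],[8,15],[21,0],[32,15],[36,0],[46,11],[48,0]]
[[2,19],[8,15],[21,0],[32,15],[36,0],[46,11],[48,0]]
[[2,19],[8,15],[21,0],[32,15],[36,0],[41,11],[50,0]]
[[2,19],[8,15],[21,0],[32,15],[36,0],[41,11],[48,14],[50,0]]
[[2,19],[8,15],[15,18],[24,0],[32,15],[36,0],[41,11],[48,14],[50,0]]
[[2,19],[8,15],[15,18],[24,0],[32,15],[36,0],[41,11],[48,14],[50,0]]
[[2,19],[8,15],[15,18],[24,0],[32,15],[36,0],[41,11],[48,14],[50,0]]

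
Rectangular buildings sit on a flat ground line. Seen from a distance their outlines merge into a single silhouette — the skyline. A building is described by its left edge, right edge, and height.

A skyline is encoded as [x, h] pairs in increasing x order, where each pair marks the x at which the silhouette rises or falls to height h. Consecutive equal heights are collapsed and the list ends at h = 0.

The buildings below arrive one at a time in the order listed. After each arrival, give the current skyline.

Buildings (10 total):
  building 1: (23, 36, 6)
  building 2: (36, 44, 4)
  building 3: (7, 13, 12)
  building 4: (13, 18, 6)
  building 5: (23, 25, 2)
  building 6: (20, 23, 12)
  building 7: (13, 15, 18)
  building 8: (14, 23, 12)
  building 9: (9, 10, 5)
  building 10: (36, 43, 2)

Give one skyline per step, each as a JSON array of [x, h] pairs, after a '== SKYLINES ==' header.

== SKYLINES ==
[[23,6],[36,0]]
[[23,6],[36,4],[44,0]]
[[7,12],[13,0],[23,6],[36,4],[44,0]]
[[7,12],[13,6],[18,0],[23,6],[36,4],[44,0]]
[[7,12],[13,6],[18,0],[23,6],[36,4],[44,0]]
[[7,12],[13,6],[18,0],[20,12],[23,6],[36,4],[44,0]]
[[7,12],[13,18],[15,6],[18,0],[20,12],[23,6],[36,4],[44,0]]
[[7,12],[13,18],[15,12],[23,6],[36,4],[44,0]]
[[7,12],[13,18],[15,12],[23,6],[36,4],[44,0]]
[[7,12],[13,18],[15,12],[23,6],[36,4],[44,0]]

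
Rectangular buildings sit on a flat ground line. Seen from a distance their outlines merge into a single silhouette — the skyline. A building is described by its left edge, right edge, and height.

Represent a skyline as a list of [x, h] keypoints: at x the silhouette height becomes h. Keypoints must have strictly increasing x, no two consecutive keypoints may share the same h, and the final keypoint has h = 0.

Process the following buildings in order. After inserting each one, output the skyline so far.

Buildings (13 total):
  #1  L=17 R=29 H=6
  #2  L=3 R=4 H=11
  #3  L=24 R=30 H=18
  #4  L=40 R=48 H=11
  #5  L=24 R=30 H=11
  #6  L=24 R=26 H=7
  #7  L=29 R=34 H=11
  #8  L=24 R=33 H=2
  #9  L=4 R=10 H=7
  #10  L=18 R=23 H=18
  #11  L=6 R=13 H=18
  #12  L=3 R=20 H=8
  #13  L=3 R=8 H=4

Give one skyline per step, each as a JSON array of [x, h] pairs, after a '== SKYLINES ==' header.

== SKYLINES ==
[[17,6],[29,0]]
[[3,11],[4,0],[17,6],[29,0]]
[[3,11],[4,0],[17,6],[24,18],[30,0]]
[[3,11],[4,0],[17,6],[24,18],[30,0],[40,11],[48,0]]
[[3,11],[4,0],[17,6],[24,18],[30,0],[40,11],[48,0]]
[[3,11],[4,0],[17,6],[24,18],[30,0],[40,11],[48,0]]
[[3,11],[4,0],[17,6],[24,18],[30,11],[34,0],[40,11],[48,0]]
[[3,11],[4,0],[17,6],[24,18],[30,11],[34,0],[40,11],[48,0]]
[[3,11],[4,7],[10,0],[17,6],[24,18],[30,11],[34,0],[40,11],[48,0]]
[[3,11],[4,7],[10,0],[17,6],[18,18],[23,6],[24,18],[30,11],[34,0],[40,11],[48,0]]
[[3,11],[4,7],[6,18],[13,0],[17,6],[18,18],[23,6],[24,18],[30,11],[34,0],[40,11],[48,0]]
[[3,11],[4,8],[6,18],[13,8],[18,18],[23,6],[24,18],[30,11],[34,0],[40,11],[48,0]]
[[3,11],[4,8],[6,18],[13,8],[18,18],[23,6],[24,18],[30,11],[34,0],[40,11],[48,0]]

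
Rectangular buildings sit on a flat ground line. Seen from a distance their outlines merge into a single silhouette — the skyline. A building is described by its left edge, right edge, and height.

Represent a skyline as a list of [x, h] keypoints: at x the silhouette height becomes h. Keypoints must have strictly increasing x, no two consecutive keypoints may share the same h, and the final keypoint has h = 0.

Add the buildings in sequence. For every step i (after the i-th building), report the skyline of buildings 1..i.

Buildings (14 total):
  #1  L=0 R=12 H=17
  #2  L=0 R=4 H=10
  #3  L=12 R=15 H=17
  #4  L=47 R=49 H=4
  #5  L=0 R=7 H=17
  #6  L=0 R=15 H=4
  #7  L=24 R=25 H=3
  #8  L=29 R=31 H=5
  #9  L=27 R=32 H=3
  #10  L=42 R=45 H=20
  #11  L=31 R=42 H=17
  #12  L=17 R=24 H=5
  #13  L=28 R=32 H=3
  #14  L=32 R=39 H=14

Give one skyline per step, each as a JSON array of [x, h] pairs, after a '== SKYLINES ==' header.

== SKYLINES ==
[[0,17],[12,0]]
[[0,17],[12,0]]
[[0,17],[15,0]]
[[0,17],[15,0],[47,4],[49,0]]
[[0,17],[15,0],[47,4],[49,0]]
[[0,17],[15,0],[47,4],[49,0]]
[[0,17],[15,0],[24,3],[25,0],[47,4],[49,0]]
[[0,17],[15,0],[24,3],[25,0],[29,5],[31,0],[47,4],[49,0]]
[[0,17],[15,0],[24,3],[25,0],[27,3],[29,5],[31,3],[32,0],[47,4],[49,0]]
[[0,17],[15,0],[24,3],[25,0],[27,3],[29,5],[31,3],[32,0],[42,20],[45,0],[47,4],[49,0]]
[[0,17],[15,0],[24,3],[25,0],[27,3],[29,5],[31,17],[42,20],[45,0],[47,4],[49,0]]
[[0,17],[15,0],[17,5],[24,3],[25,0],[27,3],[29,5],[31,17],[42,20],[45,0],[47,4],[49,0]]
[[0,17],[15,0],[17,5],[24,3],[25,0],[27,3],[29,5],[31,17],[42,20],[45,0],[47,4],[49,0]]
[[0,17],[15,0],[17,5],[24,3],[25,0],[27,3],[29,5],[31,17],[42,20],[45,0],[47,4],[49,0]]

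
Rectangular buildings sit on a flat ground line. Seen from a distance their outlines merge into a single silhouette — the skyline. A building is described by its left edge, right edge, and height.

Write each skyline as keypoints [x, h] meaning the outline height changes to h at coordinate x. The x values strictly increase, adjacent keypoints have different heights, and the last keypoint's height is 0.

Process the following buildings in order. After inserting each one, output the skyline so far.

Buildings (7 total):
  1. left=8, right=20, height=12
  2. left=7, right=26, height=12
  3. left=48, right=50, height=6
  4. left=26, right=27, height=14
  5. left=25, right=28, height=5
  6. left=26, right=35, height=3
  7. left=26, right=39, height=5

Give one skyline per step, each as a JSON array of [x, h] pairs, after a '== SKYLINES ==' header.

== SKYLINES ==
[[8,12],[20,0]]
[[7,12],[26,0]]
[[7,12],[26,0],[48,6],[50,0]]
[[7,12],[26,14],[27,0],[48,6],[50,0]]
[[7,12],[26,14],[27,5],[28,0],[48,6],[50,0]]
[[7,12],[26,14],[27,5],[28,3],[35,0],[48,6],[50,0]]
[[7,12],[26,14],[27,5],[39,0],[48,6],[50,0]]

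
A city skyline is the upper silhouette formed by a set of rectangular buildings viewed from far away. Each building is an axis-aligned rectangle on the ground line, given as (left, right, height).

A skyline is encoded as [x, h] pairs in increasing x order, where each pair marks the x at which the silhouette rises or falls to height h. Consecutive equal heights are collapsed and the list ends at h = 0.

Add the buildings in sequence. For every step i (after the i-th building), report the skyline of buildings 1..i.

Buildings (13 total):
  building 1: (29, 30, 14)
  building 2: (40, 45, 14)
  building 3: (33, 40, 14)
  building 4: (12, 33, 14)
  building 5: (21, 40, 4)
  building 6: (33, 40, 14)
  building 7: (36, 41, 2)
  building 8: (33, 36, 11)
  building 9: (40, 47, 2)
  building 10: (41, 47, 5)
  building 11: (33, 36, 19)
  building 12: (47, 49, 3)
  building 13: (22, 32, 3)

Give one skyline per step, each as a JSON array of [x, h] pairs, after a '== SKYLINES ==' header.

== SKYLINES ==
[[29,14],[30,0]]
[[29,14],[30,0],[40,14],[45,0]]
[[29,14],[30,0],[33,14],[45,0]]
[[12,14],[45,0]]
[[12,14],[45,0]]
[[12,14],[45,0]]
[[12,14],[45,0]]
[[12,14],[45,0]]
[[12,14],[45,2],[47,0]]
[[12,14],[45,5],[47,0]]
[[12,14],[33,19],[36,14],[45,5],[47,0]]
[[12,14],[33,19],[36,14],[45,5],[47,3],[49,0]]
[[12,14],[33,19],[36,14],[45,5],[47,3],[49,0]]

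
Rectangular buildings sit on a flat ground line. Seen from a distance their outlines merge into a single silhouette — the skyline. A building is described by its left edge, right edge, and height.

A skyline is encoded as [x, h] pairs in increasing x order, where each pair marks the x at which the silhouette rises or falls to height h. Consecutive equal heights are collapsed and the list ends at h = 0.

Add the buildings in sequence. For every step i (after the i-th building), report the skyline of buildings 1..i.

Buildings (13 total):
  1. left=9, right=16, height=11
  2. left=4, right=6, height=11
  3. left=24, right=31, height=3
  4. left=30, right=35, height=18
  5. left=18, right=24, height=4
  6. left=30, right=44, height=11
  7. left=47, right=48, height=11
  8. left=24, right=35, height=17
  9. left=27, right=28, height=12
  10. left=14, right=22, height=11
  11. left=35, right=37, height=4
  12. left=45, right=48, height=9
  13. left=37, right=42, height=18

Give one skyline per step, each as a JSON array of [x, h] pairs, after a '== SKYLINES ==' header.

== SKYLINES ==
[[9,11],[16,0]]
[[4,11],[6,0],[9,11],[16,0]]
[[4,11],[6,0],[9,11],[16,0],[24,3],[31,0]]
[[4,11],[6,0],[9,11],[16,0],[24,3],[30,18],[35,0]]
[[4,11],[6,0],[9,11],[16,0],[18,4],[24,3],[30,18],[35,0]]
[[4,11],[6,0],[9,11],[16,0],[18,4],[24,3],[30,18],[35,11],[44,0]]
[[4,11],[6,0],[9,11],[16,0],[18,4],[24,3],[30,18],[35,11],[44,0],[47,11],[48,0]]
[[4,11],[6,0],[9,11],[16,0],[18,4],[24,17],[30,18],[35,11],[44,0],[47,11],[48,0]]
[[4,11],[6,0],[9,11],[16,0],[18,4],[24,17],[30,18],[35,11],[44,0],[47,11],[48,0]]
[[4,11],[6,0],[9,11],[22,4],[24,17],[30,18],[35,11],[44,0],[47,11],[48,0]]
[[4,11],[6,0],[9,11],[22,4],[24,17],[30,18],[35,11],[44,0],[47,11],[48,0]]
[[4,11],[6,0],[9,11],[22,4],[24,17],[30,18],[35,11],[44,0],[45,9],[47,11],[48,0]]
[[4,11],[6,0],[9,11],[22,4],[24,17],[30,18],[35,11],[37,18],[42,11],[44,0],[45,9],[47,11],[48,0]]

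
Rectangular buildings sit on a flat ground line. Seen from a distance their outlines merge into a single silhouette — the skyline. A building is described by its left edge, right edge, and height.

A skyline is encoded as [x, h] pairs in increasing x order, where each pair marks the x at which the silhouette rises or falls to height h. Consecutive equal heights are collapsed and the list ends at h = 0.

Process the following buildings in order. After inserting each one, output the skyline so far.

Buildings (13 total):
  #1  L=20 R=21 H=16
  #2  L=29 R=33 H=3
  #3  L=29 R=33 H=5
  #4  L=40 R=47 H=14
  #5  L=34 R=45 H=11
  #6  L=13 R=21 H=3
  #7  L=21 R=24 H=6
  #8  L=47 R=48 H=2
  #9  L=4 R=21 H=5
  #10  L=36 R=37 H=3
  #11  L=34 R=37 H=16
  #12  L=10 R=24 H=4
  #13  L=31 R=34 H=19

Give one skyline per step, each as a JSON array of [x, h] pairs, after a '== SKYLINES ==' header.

== SKYLINES ==
[[20,16],[21,0]]
[[20,16],[21,0],[29,3],[33,0]]
[[20,16],[21,0],[29,5],[33,0]]
[[20,16],[21,0],[29,5],[33,0],[40,14],[47,0]]
[[20,16],[21,0],[29,5],[33,0],[34,11],[40,14],[47,0]]
[[13,3],[20,16],[21,0],[29,5],[33,0],[34,11],[40,14],[47,0]]
[[13,3],[20,16],[21,6],[24,0],[29,5],[33,0],[34,11],[40,14],[47,0]]
[[13,3],[20,16],[21,6],[24,0],[29,5],[33,0],[34,11],[40,14],[47,2],[48,0]]
[[4,5],[20,16],[21,6],[24,0],[29,5],[33,0],[34,11],[40,14],[47,2],[48,0]]
[[4,5],[20,16],[21,6],[24,0],[29,5],[33,0],[34,11],[40,14],[47,2],[48,0]]
[[4,5],[20,16],[21,6],[24,0],[29,5],[33,0],[34,16],[37,11],[40,14],[47,2],[48,0]]
[[4,5],[20,16],[21,6],[24,0],[29,5],[33,0],[34,16],[37,11],[40,14],[47,2],[48,0]]
[[4,5],[20,16],[21,6],[24,0],[29,5],[31,19],[34,16],[37,11],[40,14],[47,2],[48,0]]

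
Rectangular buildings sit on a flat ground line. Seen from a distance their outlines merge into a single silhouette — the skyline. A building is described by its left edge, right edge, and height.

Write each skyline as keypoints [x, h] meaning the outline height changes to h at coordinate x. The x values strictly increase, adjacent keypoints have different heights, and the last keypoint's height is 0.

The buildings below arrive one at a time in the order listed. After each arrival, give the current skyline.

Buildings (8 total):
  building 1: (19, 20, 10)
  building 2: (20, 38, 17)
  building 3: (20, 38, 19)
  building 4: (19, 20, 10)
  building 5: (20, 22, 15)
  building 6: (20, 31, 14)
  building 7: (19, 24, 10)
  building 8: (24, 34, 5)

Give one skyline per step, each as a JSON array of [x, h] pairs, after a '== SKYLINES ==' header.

== SKYLINES ==
[[19,10],[20,0]]
[[19,10],[20,17],[38,0]]
[[19,10],[20,19],[38,0]]
[[19,10],[20,19],[38,0]]
[[19,10],[20,19],[38,0]]
[[19,10],[20,19],[38,0]]
[[19,10],[20,19],[38,0]]
[[19,10],[20,19],[38,0]]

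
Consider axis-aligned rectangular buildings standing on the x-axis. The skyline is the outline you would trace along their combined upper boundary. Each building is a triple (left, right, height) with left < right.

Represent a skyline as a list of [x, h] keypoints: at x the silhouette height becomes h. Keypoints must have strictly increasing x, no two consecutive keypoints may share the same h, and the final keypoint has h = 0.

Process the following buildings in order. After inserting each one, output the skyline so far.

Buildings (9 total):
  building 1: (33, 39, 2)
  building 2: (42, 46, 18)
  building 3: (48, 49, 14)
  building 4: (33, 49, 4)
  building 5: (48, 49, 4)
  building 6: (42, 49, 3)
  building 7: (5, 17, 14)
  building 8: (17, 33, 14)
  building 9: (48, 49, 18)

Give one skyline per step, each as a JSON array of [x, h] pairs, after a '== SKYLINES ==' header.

== SKYLINES ==
[[33,2],[39,0]]
[[33,2],[39,0],[42,18],[46,0]]
[[33,2],[39,0],[42,18],[46,0],[48,14],[49,0]]
[[33,4],[42,18],[46,4],[48,14],[49,0]]
[[33,4],[42,18],[46,4],[48,14],[49,0]]
[[33,4],[42,18],[46,4],[48,14],[49,0]]
[[5,14],[17,0],[33,4],[42,18],[46,4],[48,14],[49,0]]
[[5,14],[33,4],[42,18],[46,4],[48,14],[49,0]]
[[5,14],[33,4],[42,18],[46,4],[48,18],[49,0]]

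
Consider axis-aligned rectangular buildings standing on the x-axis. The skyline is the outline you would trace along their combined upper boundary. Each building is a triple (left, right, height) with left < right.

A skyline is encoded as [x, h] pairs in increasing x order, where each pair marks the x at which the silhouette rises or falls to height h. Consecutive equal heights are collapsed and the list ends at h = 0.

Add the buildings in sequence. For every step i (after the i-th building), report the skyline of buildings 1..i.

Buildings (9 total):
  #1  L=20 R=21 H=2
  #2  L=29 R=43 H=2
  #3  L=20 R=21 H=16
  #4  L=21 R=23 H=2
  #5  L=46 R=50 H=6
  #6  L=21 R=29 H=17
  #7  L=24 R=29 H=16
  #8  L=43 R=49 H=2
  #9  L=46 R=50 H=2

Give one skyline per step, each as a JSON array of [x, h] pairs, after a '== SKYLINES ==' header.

== SKYLINES ==
[[20,2],[21,0]]
[[20,2],[21,0],[29,2],[43,0]]
[[20,16],[21,0],[29,2],[43,0]]
[[20,16],[21,2],[23,0],[29,2],[43,0]]
[[20,16],[21,2],[23,0],[29,2],[43,0],[46,6],[50,0]]
[[20,16],[21,17],[29,2],[43,0],[46,6],[50,0]]
[[20,16],[21,17],[29,2],[43,0],[46,6],[50,0]]
[[20,16],[21,17],[29,2],[46,6],[50,0]]
[[20,16],[21,17],[29,2],[46,6],[50,0]]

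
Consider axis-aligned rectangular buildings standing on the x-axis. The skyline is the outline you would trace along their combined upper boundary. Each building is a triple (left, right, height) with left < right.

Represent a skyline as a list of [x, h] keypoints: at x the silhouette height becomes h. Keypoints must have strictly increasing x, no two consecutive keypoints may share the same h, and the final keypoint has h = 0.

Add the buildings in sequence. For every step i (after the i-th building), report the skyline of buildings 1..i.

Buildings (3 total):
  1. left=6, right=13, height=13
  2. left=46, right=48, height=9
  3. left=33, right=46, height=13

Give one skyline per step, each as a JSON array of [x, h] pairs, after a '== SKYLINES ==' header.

== SKYLINES ==
[[6,13],[13,0]]
[[6,13],[13,0],[46,9],[48,0]]
[[6,13],[13,0],[33,13],[46,9],[48,0]]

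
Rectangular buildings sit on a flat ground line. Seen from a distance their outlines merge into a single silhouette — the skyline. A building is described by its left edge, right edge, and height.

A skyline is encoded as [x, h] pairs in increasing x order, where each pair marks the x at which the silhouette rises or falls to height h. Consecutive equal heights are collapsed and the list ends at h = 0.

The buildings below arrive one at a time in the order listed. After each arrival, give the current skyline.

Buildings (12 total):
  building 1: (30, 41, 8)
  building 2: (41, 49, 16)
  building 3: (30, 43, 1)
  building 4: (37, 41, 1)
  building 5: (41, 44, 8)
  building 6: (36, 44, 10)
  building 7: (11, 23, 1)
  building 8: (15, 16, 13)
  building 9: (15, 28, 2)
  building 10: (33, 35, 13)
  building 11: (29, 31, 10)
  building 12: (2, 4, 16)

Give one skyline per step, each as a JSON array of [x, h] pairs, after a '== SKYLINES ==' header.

== SKYLINES ==
[[30,8],[41,0]]
[[30,8],[41,16],[49,0]]
[[30,8],[41,16],[49,0]]
[[30,8],[41,16],[49,0]]
[[30,8],[41,16],[49,0]]
[[30,8],[36,10],[41,16],[49,0]]
[[11,1],[23,0],[30,8],[36,10],[41,16],[49,0]]
[[11,1],[15,13],[16,1],[23,0],[30,8],[36,10],[41,16],[49,0]]
[[11,1],[15,13],[16,2],[28,0],[30,8],[36,10],[41,16],[49,0]]
[[11,1],[15,13],[16,2],[28,0],[30,8],[33,13],[35,8],[36,10],[41,16],[49,0]]
[[11,1],[15,13],[16,2],[28,0],[29,10],[31,8],[33,13],[35,8],[36,10],[41,16],[49,0]]
[[2,16],[4,0],[11,1],[15,13],[16,2],[28,0],[29,10],[31,8],[33,13],[35,8],[36,10],[41,16],[49,0]]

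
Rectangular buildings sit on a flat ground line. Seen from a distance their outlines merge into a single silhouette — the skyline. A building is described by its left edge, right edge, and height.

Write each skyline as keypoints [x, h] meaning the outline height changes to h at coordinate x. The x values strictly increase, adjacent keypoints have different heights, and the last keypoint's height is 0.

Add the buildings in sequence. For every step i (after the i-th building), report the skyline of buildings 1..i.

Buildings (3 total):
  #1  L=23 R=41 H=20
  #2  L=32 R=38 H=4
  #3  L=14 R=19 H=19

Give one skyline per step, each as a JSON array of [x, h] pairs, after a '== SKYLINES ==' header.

== SKYLINES ==
[[23,20],[41,0]]
[[23,20],[41,0]]
[[14,19],[19,0],[23,20],[41,0]]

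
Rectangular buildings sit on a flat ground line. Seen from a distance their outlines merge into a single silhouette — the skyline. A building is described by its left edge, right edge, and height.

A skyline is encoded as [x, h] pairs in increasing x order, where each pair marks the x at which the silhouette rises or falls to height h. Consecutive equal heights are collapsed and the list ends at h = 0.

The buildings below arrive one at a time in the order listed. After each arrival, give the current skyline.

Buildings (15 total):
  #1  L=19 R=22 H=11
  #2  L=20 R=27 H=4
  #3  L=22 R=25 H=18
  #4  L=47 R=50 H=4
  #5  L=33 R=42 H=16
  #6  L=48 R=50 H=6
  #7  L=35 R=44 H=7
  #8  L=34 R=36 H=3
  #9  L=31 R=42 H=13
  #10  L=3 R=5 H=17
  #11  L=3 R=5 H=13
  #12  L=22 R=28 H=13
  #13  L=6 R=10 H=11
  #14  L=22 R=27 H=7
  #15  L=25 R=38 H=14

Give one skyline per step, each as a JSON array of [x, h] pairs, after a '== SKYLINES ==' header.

== SKYLINES ==
[[19,11],[22,0]]
[[19,11],[22,4],[27,0]]
[[19,11],[22,18],[25,4],[27,0]]
[[19,11],[22,18],[25,4],[27,0],[47,4],[50,0]]
[[19,11],[22,18],[25,4],[27,0],[33,16],[42,0],[47,4],[50,0]]
[[19,11],[22,18],[25,4],[27,0],[33,16],[42,0],[47,4],[48,6],[50,0]]
[[19,11],[22,18],[25,4],[27,0],[33,16],[42,7],[44,0],[47,4],[48,6],[50,0]]
[[19,11],[22,18],[25,4],[27,0],[33,16],[42,7],[44,0],[47,4],[48,6],[50,0]]
[[19,11],[22,18],[25,4],[27,0],[31,13],[33,16],[42,7],[44,0],[47,4],[48,6],[50,0]]
[[3,17],[5,0],[19,11],[22,18],[25,4],[27,0],[31,13],[33,16],[42,7],[44,0],[47,4],[48,6],[50,0]]
[[3,17],[5,0],[19,11],[22,18],[25,4],[27,0],[31,13],[33,16],[42,7],[44,0],[47,4],[48,6],[50,0]]
[[3,17],[5,0],[19,11],[22,18],[25,13],[28,0],[31,13],[33,16],[42,7],[44,0],[47,4],[48,6],[50,0]]
[[3,17],[5,0],[6,11],[10,0],[19,11],[22,18],[25,13],[28,0],[31,13],[33,16],[42,7],[44,0],[47,4],[48,6],[50,0]]
[[3,17],[5,0],[6,11],[10,0],[19,11],[22,18],[25,13],[28,0],[31,13],[33,16],[42,7],[44,0],[47,4],[48,6],[50,0]]
[[3,17],[5,0],[6,11],[10,0],[19,11],[22,18],[25,14],[33,16],[42,7],[44,0],[47,4],[48,6],[50,0]]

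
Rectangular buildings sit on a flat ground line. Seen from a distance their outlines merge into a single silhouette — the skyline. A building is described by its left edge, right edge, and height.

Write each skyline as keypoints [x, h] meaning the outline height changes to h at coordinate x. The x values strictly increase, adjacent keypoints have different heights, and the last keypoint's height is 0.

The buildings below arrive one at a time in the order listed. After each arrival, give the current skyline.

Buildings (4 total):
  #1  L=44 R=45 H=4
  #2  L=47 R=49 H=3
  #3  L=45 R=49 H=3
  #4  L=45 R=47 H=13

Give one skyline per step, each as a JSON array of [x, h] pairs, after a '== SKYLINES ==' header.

== SKYLINES ==
[[44,4],[45,0]]
[[44,4],[45,0],[47,3],[49,0]]
[[44,4],[45,3],[49,0]]
[[44,4],[45,13],[47,3],[49,0]]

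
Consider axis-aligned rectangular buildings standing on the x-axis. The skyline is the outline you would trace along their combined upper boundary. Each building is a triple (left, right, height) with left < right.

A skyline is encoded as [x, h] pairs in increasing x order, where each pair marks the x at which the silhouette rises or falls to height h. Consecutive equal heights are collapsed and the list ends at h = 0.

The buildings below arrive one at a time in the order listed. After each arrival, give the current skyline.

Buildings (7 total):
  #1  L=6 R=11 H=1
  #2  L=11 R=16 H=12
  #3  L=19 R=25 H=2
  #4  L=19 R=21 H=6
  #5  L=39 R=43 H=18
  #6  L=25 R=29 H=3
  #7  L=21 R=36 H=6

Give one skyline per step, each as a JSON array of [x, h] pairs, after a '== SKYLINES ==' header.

== SKYLINES ==
[[6,1],[11,0]]
[[6,1],[11,12],[16,0]]
[[6,1],[11,12],[16,0],[19,2],[25,0]]
[[6,1],[11,12],[16,0],[19,6],[21,2],[25,0]]
[[6,1],[11,12],[16,0],[19,6],[21,2],[25,0],[39,18],[43,0]]
[[6,1],[11,12],[16,0],[19,6],[21,2],[25,3],[29,0],[39,18],[43,0]]
[[6,1],[11,12],[16,0],[19,6],[36,0],[39,18],[43,0]]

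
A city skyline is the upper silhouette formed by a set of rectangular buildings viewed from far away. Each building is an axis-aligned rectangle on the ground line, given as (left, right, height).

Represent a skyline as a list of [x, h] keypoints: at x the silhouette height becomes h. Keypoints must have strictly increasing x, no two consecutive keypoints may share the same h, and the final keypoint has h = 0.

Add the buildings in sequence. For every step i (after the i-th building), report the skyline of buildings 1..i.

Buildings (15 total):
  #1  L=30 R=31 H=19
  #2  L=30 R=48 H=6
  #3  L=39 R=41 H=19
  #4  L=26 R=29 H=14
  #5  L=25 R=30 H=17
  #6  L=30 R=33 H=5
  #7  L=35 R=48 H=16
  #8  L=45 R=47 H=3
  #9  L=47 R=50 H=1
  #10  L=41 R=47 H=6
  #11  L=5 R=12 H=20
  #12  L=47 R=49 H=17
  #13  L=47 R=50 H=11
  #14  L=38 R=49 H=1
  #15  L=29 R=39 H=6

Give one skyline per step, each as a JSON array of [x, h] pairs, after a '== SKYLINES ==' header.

== SKYLINES ==
[[30,19],[31,0]]
[[30,19],[31,6],[48,0]]
[[30,19],[31,6],[39,19],[41,6],[48,0]]
[[26,14],[29,0],[30,19],[31,6],[39,19],[41,6],[48,0]]
[[25,17],[30,19],[31,6],[39,19],[41,6],[48,0]]
[[25,17],[30,19],[31,6],[39,19],[41,6],[48,0]]
[[25,17],[30,19],[31,6],[35,16],[39,19],[41,16],[48,0]]
[[25,17],[30,19],[31,6],[35,16],[39,19],[41,16],[48,0]]
[[25,17],[30,19],[31,6],[35,16],[39,19],[41,16],[48,1],[50,0]]
[[25,17],[30,19],[31,6],[35,16],[39,19],[41,16],[48,1],[50,0]]
[[5,20],[12,0],[25,17],[30,19],[31,6],[35,16],[39,19],[41,16],[48,1],[50,0]]
[[5,20],[12,0],[25,17],[30,19],[31,6],[35,16],[39,19],[41,16],[47,17],[49,1],[50,0]]
[[5,20],[12,0],[25,17],[30,19],[31,6],[35,16],[39,19],[41,16],[47,17],[49,11],[50,0]]
[[5,20],[12,0],[25,17],[30,19],[31,6],[35,16],[39,19],[41,16],[47,17],[49,11],[50,0]]
[[5,20],[12,0],[25,17],[30,19],[31,6],[35,16],[39,19],[41,16],[47,17],[49,11],[50,0]]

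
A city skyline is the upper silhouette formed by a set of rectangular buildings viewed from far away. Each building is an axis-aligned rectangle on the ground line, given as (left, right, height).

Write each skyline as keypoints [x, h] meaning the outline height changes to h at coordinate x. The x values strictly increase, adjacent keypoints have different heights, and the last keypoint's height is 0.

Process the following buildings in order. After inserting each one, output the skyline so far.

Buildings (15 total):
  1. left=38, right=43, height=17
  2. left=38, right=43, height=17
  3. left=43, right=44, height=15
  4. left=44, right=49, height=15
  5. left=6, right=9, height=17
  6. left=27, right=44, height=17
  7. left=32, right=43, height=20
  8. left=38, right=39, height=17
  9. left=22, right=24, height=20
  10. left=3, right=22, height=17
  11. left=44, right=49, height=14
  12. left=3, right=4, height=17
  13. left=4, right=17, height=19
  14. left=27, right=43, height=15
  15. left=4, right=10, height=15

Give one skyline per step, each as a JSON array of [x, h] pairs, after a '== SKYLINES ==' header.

== SKYLINES ==
[[38,17],[43,0]]
[[38,17],[43,0]]
[[38,17],[43,15],[44,0]]
[[38,17],[43,15],[49,0]]
[[6,17],[9,0],[38,17],[43,15],[49,0]]
[[6,17],[9,0],[27,17],[44,15],[49,0]]
[[6,17],[9,0],[27,17],[32,20],[43,17],[44,15],[49,0]]
[[6,17],[9,0],[27,17],[32,20],[43,17],[44,15],[49,0]]
[[6,17],[9,0],[22,20],[24,0],[27,17],[32,20],[43,17],[44,15],[49,0]]
[[3,17],[22,20],[24,0],[27,17],[32,20],[43,17],[44,15],[49,0]]
[[3,17],[22,20],[24,0],[27,17],[32,20],[43,17],[44,15],[49,0]]
[[3,17],[22,20],[24,0],[27,17],[32,20],[43,17],[44,15],[49,0]]
[[3,17],[4,19],[17,17],[22,20],[24,0],[27,17],[32,20],[43,17],[44,15],[49,0]]
[[3,17],[4,19],[17,17],[22,20],[24,0],[27,17],[32,20],[43,17],[44,15],[49,0]]
[[3,17],[4,19],[17,17],[22,20],[24,0],[27,17],[32,20],[43,17],[44,15],[49,0]]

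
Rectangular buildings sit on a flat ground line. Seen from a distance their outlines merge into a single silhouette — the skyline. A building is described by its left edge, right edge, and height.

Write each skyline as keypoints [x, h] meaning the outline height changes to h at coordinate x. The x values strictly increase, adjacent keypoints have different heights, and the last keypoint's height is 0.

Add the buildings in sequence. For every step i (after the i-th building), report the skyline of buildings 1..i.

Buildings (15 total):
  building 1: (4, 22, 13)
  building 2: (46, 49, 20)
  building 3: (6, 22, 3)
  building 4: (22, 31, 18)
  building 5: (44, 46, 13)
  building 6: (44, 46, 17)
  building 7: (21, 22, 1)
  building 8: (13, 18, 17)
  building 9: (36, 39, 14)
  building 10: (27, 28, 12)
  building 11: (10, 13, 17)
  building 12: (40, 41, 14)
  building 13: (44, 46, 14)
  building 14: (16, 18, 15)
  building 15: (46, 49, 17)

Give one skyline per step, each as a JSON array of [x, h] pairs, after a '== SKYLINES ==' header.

== SKYLINES ==
[[4,13],[22,0]]
[[4,13],[22,0],[46,20],[49,0]]
[[4,13],[22,0],[46,20],[49,0]]
[[4,13],[22,18],[31,0],[46,20],[49,0]]
[[4,13],[22,18],[31,0],[44,13],[46,20],[49,0]]
[[4,13],[22,18],[31,0],[44,17],[46,20],[49,0]]
[[4,13],[22,18],[31,0],[44,17],[46,20],[49,0]]
[[4,13],[13,17],[18,13],[22,18],[31,0],[44,17],[46,20],[49,0]]
[[4,13],[13,17],[18,13],[22,18],[31,0],[36,14],[39,0],[44,17],[46,20],[49,0]]
[[4,13],[13,17],[18,13],[22,18],[31,0],[36,14],[39,0],[44,17],[46,20],[49,0]]
[[4,13],[10,17],[18,13],[22,18],[31,0],[36,14],[39,0],[44,17],[46,20],[49,0]]
[[4,13],[10,17],[18,13],[22,18],[31,0],[36,14],[39,0],[40,14],[41,0],[44,17],[46,20],[49,0]]
[[4,13],[10,17],[18,13],[22,18],[31,0],[36,14],[39,0],[40,14],[41,0],[44,17],[46,20],[49,0]]
[[4,13],[10,17],[18,13],[22,18],[31,0],[36,14],[39,0],[40,14],[41,0],[44,17],[46,20],[49,0]]
[[4,13],[10,17],[18,13],[22,18],[31,0],[36,14],[39,0],[40,14],[41,0],[44,17],[46,20],[49,0]]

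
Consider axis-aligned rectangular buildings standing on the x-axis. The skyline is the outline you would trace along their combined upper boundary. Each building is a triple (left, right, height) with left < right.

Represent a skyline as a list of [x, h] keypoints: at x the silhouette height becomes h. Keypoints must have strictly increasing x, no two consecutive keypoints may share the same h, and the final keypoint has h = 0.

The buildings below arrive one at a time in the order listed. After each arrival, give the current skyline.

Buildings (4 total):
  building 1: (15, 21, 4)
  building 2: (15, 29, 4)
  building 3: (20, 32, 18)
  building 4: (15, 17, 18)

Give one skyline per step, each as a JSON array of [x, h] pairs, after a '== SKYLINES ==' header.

== SKYLINES ==
[[15,4],[21,0]]
[[15,4],[29,0]]
[[15,4],[20,18],[32,0]]
[[15,18],[17,4],[20,18],[32,0]]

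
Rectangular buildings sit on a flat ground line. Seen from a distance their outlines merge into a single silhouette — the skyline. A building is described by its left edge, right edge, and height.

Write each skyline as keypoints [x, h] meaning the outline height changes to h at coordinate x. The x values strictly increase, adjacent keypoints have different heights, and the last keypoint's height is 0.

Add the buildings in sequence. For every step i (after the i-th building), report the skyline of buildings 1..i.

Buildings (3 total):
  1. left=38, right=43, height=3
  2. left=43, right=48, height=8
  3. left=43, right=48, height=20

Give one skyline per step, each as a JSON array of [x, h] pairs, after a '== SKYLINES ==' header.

== SKYLINES ==
[[38,3],[43,0]]
[[38,3],[43,8],[48,0]]
[[38,3],[43,20],[48,0]]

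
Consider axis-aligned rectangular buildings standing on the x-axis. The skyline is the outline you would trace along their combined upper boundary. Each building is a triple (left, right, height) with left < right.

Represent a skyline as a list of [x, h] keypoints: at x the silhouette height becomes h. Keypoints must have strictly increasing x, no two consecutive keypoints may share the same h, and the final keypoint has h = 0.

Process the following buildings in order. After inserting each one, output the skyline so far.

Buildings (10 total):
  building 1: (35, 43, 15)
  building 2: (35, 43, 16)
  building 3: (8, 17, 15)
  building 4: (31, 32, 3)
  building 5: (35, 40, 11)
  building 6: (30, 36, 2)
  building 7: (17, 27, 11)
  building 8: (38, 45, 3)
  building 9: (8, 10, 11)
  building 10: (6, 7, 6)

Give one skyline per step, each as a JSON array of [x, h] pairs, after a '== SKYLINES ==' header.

== SKYLINES ==
[[35,15],[43,0]]
[[35,16],[43,0]]
[[8,15],[17,0],[35,16],[43,0]]
[[8,15],[17,0],[31,3],[32,0],[35,16],[43,0]]
[[8,15],[17,0],[31,3],[32,0],[35,16],[43,0]]
[[8,15],[17,0],[30,2],[31,3],[32,2],[35,16],[43,0]]
[[8,15],[17,11],[27,0],[30,2],[31,3],[32,2],[35,16],[43,0]]
[[8,15],[17,11],[27,0],[30,2],[31,3],[32,2],[35,16],[43,3],[45,0]]
[[8,15],[17,11],[27,0],[30,2],[31,3],[32,2],[35,16],[43,3],[45,0]]
[[6,6],[7,0],[8,15],[17,11],[27,0],[30,2],[31,3],[32,2],[35,16],[43,3],[45,0]]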